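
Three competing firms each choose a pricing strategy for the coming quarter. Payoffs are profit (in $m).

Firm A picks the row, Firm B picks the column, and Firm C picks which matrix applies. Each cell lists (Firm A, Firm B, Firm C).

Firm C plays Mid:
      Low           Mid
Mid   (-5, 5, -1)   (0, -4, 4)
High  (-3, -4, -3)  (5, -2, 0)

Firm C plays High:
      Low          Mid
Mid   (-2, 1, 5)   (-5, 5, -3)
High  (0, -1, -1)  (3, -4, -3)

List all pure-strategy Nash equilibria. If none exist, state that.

Firm A against (Low, Mid): payoffs -5, -3 → best response High.
Firm A against (Low, High): payoffs -2, 0 → best response High.
Firm A against (Mid, Mid): payoffs 0, 5 → best response High.
Firm A against (Mid, High): payoffs -5, 3 → best response High.
Firm B against (Mid, Mid): payoffs 5, -4 → best response Low.
Firm B against (Mid, High): payoffs 1, 5 → best response Mid.
Firm B against (High, Mid): payoffs -4, -2 → best response Mid.
Firm B against (High, High): payoffs -1, -4 → best response Low.
Firm C against (Mid, Low): payoffs -1, 5 → best response High.
Firm C against (Mid, Mid): payoffs 4, -3 → best response Mid.
Firm C against (High, Low): payoffs -3, -1 → best response High.
Firm C against (High, Mid): payoffs 0, -3 → best response Mid.
Mutual best responses: (High, Low, High); (High, Mid, Mid).

(High, Low, High); (High, Mid, Mid)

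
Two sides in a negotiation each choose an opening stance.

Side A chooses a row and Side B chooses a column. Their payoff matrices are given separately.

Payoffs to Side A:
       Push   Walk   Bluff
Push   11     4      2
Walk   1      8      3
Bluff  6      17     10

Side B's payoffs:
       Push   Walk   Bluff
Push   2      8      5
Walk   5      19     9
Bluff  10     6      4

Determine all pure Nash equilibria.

There is no pure-strategy Nash equilibrium.

(Push, Push): Side B can switch to Walk (2 → 8). Not NE.
(Push, Walk): Side A can switch to Walk (4 → 8). Not NE.
(Push, Bluff): Side A can switch to Walk (2 → 3). Not NE.
(Walk, Push): Side A can switch to Push (1 → 11). Not NE.
(Walk, Walk): Side A can switch to Bluff (8 → 17). Not NE.
(Walk, Bluff): Side A can switch to Bluff (3 → 10). Not NE.
(Bluff, Push): Side A can switch to Push (6 → 11). Not NE.
(Bluff, Walk): Side B can switch to Push (6 → 10). Not NE.
(Bluff, Bluff): Side B can switch to Push (4 → 10). Not NE.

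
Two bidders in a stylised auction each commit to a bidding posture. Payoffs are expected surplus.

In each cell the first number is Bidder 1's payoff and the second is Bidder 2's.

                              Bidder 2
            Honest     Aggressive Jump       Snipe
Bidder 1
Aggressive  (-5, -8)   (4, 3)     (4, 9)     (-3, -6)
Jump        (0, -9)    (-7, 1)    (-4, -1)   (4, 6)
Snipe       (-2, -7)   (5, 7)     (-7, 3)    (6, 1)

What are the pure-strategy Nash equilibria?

Pure-strategy Nash equilibria: (Aggressive, Jump) and (Snipe, Aggressive)

(Aggressive, Honest): Bidder 1 can switch to Jump (-5 → 0). Not NE.
(Aggressive, Aggressive): Bidder 1 can switch to Snipe (4 → 5). Not NE.
(Aggressive, Jump): Bidder 1 gets 4, best alternative -4; Bidder 2 gets 9, best alternative 3. No profitable deviation — NE.
(Aggressive, Snipe): Bidder 1 can switch to Jump (-3 → 4). Not NE.
(Jump, Honest): Bidder 2 can switch to Aggressive (-9 → 1). Not NE.
(Jump, Aggressive): Bidder 1 can switch to Aggressive (-7 → 4). Not NE.
(Jump, Jump): Bidder 1 can switch to Aggressive (-4 → 4). Not NE.
(Jump, Snipe): Bidder 1 can switch to Snipe (4 → 6). Not NE.
(Snipe, Honest): Bidder 1 can switch to Jump (-2 → 0). Not NE.
(Snipe, Aggressive): Bidder 1 gets 5, best alternative 4; Bidder 2 gets 7, best alternative 3. No profitable deviation — NE.
(The remaining 2 profiles each have a profitable deviation by the same check.)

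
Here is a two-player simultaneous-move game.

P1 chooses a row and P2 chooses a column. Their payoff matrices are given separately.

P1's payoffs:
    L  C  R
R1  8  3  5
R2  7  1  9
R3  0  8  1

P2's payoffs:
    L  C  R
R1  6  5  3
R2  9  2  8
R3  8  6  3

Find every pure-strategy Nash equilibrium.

(R1, L)

P1 against L: payoffs 8, 7, 0 → best response R1.
P1 against C: payoffs 3, 1, 8 → best response R3.
P1 against R: payoffs 5, 9, 1 → best response R2.
P2 against R1: payoffs 6, 5, 3 → best response L.
P2 against R2: payoffs 9, 2, 8 → best response L.
P2 against R3: payoffs 8, 6, 3 → best response L.
Mutual best responses: (R1, L).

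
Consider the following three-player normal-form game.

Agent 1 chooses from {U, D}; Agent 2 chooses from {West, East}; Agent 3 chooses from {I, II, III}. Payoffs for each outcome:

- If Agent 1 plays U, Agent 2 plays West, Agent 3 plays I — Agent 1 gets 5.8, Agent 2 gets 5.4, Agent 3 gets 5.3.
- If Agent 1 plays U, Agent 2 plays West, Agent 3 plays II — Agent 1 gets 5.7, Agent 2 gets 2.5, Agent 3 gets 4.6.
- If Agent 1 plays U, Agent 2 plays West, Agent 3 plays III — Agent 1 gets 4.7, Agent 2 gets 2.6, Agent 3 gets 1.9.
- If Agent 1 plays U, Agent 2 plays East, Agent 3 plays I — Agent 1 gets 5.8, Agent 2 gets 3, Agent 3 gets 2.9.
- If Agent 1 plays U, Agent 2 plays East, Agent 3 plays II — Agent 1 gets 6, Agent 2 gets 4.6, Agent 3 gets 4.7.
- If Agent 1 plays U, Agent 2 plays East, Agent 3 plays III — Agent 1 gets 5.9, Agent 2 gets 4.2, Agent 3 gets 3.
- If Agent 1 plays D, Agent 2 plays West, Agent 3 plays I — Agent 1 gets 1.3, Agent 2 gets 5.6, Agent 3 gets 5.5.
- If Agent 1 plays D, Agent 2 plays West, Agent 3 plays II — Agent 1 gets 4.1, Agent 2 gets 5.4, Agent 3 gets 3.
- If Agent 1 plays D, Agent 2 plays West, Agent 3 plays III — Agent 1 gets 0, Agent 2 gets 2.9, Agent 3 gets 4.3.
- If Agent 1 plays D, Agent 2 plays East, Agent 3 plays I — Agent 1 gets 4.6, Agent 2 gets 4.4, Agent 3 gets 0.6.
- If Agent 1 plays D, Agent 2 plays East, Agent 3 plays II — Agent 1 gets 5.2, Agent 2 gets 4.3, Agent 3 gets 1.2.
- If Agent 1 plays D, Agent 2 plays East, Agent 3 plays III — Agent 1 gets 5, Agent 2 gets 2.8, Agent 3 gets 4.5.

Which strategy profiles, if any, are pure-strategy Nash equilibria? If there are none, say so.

Agent 1 against (West, I): payoffs 5.8, 1.3 → best response U.
Agent 1 against (West, II): payoffs 5.7, 4.1 → best response U.
Agent 1 against (West, III): payoffs 4.7, 0 → best response U.
Agent 1 against (East, I): payoffs 5.8, 4.6 → best response U.
Agent 1 against (East, II): payoffs 6, 5.2 → best response U.
Agent 1 against (East, III): payoffs 5.9, 5 → best response U.
Agent 2 against (U, I): payoffs 5.4, 3 → best response West.
Agent 2 against (U, II): payoffs 2.5, 4.6 → best response East.
Agent 2 against (U, III): payoffs 2.6, 4.2 → best response East.
Agent 2 against (D, I): payoffs 5.6, 4.4 → best response West.
Agent 2 against (D, II): payoffs 5.4, 4.3 → best response West.
Agent 2 against (D, III): payoffs 2.9, 2.8 → best response West.
Agent 3 against (U, West): payoffs 5.3, 4.6, 1.9 → best response I.
Agent 3 against (U, East): payoffs 2.9, 4.7, 3 → best response II.
Agent 3 against (D, West): payoffs 5.5, 3, 4.3 → best response I.
Agent 3 against (D, East): payoffs 0.6, 1.2, 4.5 → best response III.
Mutual best responses: (U, West, I); (U, East, II).

Pure-strategy Nash equilibria: (U, West, I), (U, East, II)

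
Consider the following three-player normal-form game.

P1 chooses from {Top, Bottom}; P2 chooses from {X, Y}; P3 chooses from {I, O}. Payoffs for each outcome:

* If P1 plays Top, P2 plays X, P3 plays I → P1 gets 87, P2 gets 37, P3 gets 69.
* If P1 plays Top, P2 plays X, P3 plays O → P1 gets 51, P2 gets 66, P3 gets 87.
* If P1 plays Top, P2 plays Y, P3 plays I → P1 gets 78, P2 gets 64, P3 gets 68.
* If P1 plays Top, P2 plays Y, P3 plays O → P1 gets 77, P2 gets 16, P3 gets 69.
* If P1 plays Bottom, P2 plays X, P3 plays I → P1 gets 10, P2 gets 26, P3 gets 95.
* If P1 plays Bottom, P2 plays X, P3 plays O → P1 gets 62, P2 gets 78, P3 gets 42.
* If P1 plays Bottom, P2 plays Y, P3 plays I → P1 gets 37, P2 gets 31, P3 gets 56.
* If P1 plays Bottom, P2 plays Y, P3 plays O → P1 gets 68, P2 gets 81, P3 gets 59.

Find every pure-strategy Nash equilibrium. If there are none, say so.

(Top, X, I): P2 can switch to Y (37 → 64). Not NE.
(Top, X, O): P1 can switch to Bottom (51 → 62). Not NE.
(Top, Y, I): P3 can switch to O (68 → 69). Not NE.
(Top, Y, O): P2 can switch to X (16 → 66). Not NE.
(Bottom, X, I): P1 can switch to Top (10 → 87). Not NE.
(Bottom, X, O): P2 can switch to Y (78 → 81). Not NE.
(Bottom, Y, I): P1 can switch to Top (37 → 78). Not NE.
(Bottom, Y, O): P1 can switch to Top (68 → 77). Not NE.

There is no pure-strategy Nash equilibrium.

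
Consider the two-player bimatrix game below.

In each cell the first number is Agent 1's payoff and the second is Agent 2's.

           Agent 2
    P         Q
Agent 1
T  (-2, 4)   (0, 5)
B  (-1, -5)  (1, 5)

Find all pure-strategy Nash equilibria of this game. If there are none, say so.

The unique pure-strategy Nash equilibrium is (B, Q).

(T, P): Agent 1 can switch to B (-2 → -1). Not NE.
(T, Q): Agent 1 can switch to B (0 → 1). Not NE.
(B, P): Agent 2 can switch to Q (-5 → 5). Not NE.
(B, Q): Agent 1 gets 1, best alternative 0; Agent 2 gets 5, best alternative -5. No profitable deviation — NE.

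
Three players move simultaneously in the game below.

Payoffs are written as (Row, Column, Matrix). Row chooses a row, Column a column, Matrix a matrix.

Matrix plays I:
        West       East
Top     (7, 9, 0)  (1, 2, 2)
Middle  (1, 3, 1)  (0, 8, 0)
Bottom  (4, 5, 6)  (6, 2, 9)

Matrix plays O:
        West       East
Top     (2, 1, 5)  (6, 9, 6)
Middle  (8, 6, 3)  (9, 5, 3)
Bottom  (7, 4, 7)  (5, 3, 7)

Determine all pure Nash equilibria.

Pure NE: (Middle, West, O)

Row against (West, I): payoffs 7, 1, 4 → best response Top.
Row against (West, O): payoffs 2, 8, 7 → best response Middle.
Row against (East, I): payoffs 1, 0, 6 → best response Bottom.
Row against (East, O): payoffs 6, 9, 5 → best response Middle.
Column against (Top, I): payoffs 9, 2 → best response West.
Column against (Top, O): payoffs 1, 9 → best response East.
Column against (Middle, I): payoffs 3, 8 → best response East.
Column against (Middle, O): payoffs 6, 5 → best response West.
Column against (Bottom, I): payoffs 5, 2 → best response West.
Column against (Bottom, O): payoffs 4, 3 → best response West.
Matrix against (Top, West): payoffs 0, 5 → best response O.
Matrix against (Top, East): payoffs 2, 6 → best response O.
Matrix against (Middle, West): payoffs 1, 3 → best response O.
Matrix against (Middle, East): payoffs 0, 3 → best response O.
Matrix against (Bottom, West): payoffs 6, 7 → best response O.
Matrix against (Bottom, East): payoffs 9, 7 → best response I.
Mutual best responses: (Middle, West, O).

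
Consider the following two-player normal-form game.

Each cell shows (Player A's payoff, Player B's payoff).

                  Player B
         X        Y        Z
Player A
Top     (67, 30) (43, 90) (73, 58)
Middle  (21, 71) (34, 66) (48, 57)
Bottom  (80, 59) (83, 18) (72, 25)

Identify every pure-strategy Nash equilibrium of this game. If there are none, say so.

Player A against X: payoffs 67, 21, 80 → best response Bottom.
Player A against Y: payoffs 43, 34, 83 → best response Bottom.
Player A against Z: payoffs 73, 48, 72 → best response Top.
Player B against Top: payoffs 30, 90, 58 → best response Y.
Player B against Middle: payoffs 71, 66, 57 → best response X.
Player B against Bottom: payoffs 59, 18, 25 → best response X.
Mutual best responses: (Bottom, X).

(Bottom, X)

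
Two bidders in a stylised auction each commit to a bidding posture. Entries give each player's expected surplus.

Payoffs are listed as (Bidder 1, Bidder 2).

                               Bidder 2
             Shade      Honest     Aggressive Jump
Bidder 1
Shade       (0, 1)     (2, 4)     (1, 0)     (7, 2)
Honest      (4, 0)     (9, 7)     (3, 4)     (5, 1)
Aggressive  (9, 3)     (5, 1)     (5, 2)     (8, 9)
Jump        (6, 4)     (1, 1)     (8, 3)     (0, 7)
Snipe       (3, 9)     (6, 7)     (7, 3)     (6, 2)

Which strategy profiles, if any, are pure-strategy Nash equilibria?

(Honest, Honest); (Aggressive, Jump)

(Shade, Shade): Bidder 1 can switch to Honest (0 → 4). Not NE.
(Shade, Honest): Bidder 1 can switch to Honest (2 → 9). Not NE.
(Shade, Aggressive): Bidder 1 can switch to Honest (1 → 3). Not NE.
(Shade, Jump): Bidder 1 can switch to Aggressive (7 → 8). Not NE.
(Honest, Shade): Bidder 1 can switch to Aggressive (4 → 9). Not NE.
(Honest, Honest): Bidder 1 gets 9, best alternative 6; Bidder 2 gets 7, best alternative 4. No profitable deviation — NE.
(Honest, Aggressive): Bidder 1 can switch to Aggressive (3 → 5). Not NE.
(Aggressive, Jump): Bidder 1 gets 8, best alternative 7; Bidder 2 gets 9, best alternative 3. No profitable deviation — NE.
(The remaining 12 profiles each have a profitable deviation by the same check.)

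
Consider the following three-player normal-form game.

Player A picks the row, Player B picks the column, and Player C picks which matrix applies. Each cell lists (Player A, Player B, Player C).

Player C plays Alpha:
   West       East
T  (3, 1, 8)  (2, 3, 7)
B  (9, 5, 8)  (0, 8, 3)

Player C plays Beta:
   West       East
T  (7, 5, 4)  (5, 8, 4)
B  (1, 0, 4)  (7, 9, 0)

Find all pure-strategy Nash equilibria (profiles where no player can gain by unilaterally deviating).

Player A against (West, Alpha): payoffs 3, 9 → best response B.
Player A against (West, Beta): payoffs 7, 1 → best response T.
Player A against (East, Alpha): payoffs 2, 0 → best response T.
Player A against (East, Beta): payoffs 5, 7 → best response B.
Player B against (T, Alpha): payoffs 1, 3 → best response East.
Player B against (T, Beta): payoffs 5, 8 → best response East.
Player B against (B, Alpha): payoffs 5, 8 → best response East.
Player B against (B, Beta): payoffs 0, 9 → best response East.
Player C against (T, West): payoffs 8, 4 → best response Alpha.
Player C against (T, East): payoffs 7, 4 → best response Alpha.
Player C against (B, West): payoffs 8, 4 → best response Alpha.
Player C against (B, East): payoffs 3, 0 → best response Alpha.
Mutual best responses: (T, East, Alpha).

(T, East, Alpha)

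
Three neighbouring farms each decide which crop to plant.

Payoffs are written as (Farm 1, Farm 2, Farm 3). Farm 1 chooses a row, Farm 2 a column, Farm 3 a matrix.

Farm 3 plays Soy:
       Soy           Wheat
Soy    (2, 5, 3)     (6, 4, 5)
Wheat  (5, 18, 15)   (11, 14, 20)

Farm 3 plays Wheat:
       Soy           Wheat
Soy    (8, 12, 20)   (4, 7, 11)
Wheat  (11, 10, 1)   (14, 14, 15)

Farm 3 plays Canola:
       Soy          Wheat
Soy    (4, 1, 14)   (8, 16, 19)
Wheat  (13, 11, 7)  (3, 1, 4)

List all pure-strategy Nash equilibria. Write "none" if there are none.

The pure Nash equilibria are (Soy, Wheat, Canola) and (Wheat, Soy, Soy).

(Soy, Soy, Soy): Farm 1 can switch to Wheat (2 → 5). Not NE.
(Soy, Soy, Wheat): Farm 1 can switch to Wheat (8 → 11). Not NE.
(Soy, Soy, Canola): Farm 1 can switch to Wheat (4 → 13). Not NE.
(Soy, Wheat, Soy): Farm 1 can switch to Wheat (6 → 11). Not NE.
(Soy, Wheat, Wheat): Farm 1 can switch to Wheat (4 → 14). Not NE.
(Soy, Wheat, Canola): Farm 1 gets 8, best alternative 3; Farm 2 gets 16, best alternative 1; Farm 3 gets 19, best alternative 11. No profitable deviation — NE.
(Wheat, Soy, Soy): Farm 1 gets 5, best alternative 2; Farm 2 gets 18, best alternative 14; Farm 3 gets 15, best alternative 7. No profitable deviation — NE.
(Wheat, Soy, Wheat): Farm 2 can switch to Wheat (10 → 14). Not NE.
(Wheat, Soy, Canola): Farm 3 can switch to Soy (7 → 15). Not NE.
(Wheat, Wheat, Soy): Farm 2 can switch to Soy (14 → 18). Not NE.
(Wheat, Wheat, Wheat): Farm 3 can switch to Soy (15 → 20). Not NE.
(Wheat, Wheat, Canola): Farm 1 can switch to Soy (3 → 8). Not NE.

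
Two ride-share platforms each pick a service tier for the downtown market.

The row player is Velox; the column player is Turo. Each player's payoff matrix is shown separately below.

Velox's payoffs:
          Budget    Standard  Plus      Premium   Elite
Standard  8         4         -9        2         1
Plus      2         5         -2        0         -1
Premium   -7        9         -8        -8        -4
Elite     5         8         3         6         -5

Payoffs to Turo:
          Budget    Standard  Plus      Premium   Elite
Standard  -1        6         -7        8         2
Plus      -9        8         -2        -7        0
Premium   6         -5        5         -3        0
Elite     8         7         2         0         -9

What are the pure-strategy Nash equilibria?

No pure-strategy Nash equilibrium.

Mark each player's best response to every combination of opponents' strategies; a profile where every player is best-responding is a pure Nash equilibrium.
Velox against Budget: payoffs 8, 2, -7, 5 → best response Standard.
Velox against Standard: payoffs 4, 5, 9, 8 → best response Premium.
Velox against Plus: payoffs -9, -2, -8, 3 → best response Elite.
Velox against Premium: payoffs 2, 0, -8, 6 → best response Elite.
Velox against Elite: payoffs 1, -1, -4, -5 → best response Standard.
Turo against Standard: payoffs -1, 6, -7, 8, 2 → best response Premium.
Turo against Plus: payoffs -9, 8, -2, -7, 0 → best response Standard.
Turo against Premium: payoffs 6, -5, 5, -3, 0 → best response Budget.
Turo against Elite: payoffs 8, 7, 2, 0, -9 → best response Budget.
No profile is a mutual best response for all players.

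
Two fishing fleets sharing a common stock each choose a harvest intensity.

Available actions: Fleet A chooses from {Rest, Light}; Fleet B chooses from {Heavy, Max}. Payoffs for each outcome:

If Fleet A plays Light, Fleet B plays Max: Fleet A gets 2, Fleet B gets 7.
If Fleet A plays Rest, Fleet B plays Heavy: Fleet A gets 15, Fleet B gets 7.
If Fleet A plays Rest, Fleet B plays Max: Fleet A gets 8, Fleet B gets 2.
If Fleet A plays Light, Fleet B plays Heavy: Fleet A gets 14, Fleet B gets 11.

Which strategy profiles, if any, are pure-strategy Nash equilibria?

For each player, find the best response to each opponent profile; mutual best responses are the pure NE.
Fleet A against Heavy: payoffs 15, 14 → best response Rest.
Fleet A against Max: payoffs 8, 2 → best response Rest.
Fleet B against Rest: payoffs 7, 2 → best response Heavy.
Fleet B against Light: payoffs 11, 7 → best response Heavy.
Mutual best responses: (Rest, Heavy).

Pure NE: (Rest, Heavy)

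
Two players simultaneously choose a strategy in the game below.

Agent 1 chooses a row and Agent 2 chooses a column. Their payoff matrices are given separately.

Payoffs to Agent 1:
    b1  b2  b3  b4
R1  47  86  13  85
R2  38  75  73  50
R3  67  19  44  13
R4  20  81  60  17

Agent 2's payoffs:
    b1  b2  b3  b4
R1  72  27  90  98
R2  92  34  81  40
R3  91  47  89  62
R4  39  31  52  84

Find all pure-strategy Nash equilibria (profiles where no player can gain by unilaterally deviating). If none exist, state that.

(R1, b4), (R3, b1)

Agent 1 against b1: payoffs 47, 38, 67, 20 → best response R3.
Agent 1 against b2: payoffs 86, 75, 19, 81 → best response R1.
Agent 1 against b3: payoffs 13, 73, 44, 60 → best response R2.
Agent 1 against b4: payoffs 85, 50, 13, 17 → best response R1.
Agent 2 against R1: payoffs 72, 27, 90, 98 → best response b4.
Agent 2 against R2: payoffs 92, 34, 81, 40 → best response b1.
Agent 2 against R3: payoffs 91, 47, 89, 62 → best response b1.
Agent 2 against R4: payoffs 39, 31, 52, 84 → best response b4.
Mutual best responses: (R1, b4); (R3, b1).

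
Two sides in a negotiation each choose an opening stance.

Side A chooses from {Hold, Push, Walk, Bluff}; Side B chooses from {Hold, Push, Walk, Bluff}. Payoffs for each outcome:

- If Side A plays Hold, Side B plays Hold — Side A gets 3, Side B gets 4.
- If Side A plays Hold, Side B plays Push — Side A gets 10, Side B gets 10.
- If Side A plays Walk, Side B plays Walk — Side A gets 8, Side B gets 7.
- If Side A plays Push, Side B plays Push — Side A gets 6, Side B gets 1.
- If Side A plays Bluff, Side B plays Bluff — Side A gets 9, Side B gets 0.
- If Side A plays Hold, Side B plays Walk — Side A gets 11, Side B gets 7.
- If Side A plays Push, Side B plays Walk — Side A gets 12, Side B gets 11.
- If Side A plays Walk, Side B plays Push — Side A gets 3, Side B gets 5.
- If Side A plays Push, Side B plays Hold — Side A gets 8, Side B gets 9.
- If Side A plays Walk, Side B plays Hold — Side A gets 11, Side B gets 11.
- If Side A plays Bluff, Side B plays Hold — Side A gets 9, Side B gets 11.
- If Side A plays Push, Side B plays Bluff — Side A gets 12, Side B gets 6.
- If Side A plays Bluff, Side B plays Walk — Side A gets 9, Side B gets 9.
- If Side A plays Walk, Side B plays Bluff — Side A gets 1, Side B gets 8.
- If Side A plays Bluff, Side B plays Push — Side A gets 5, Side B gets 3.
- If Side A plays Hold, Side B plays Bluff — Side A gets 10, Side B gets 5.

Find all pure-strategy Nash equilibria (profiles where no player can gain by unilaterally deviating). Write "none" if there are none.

Pure-strategy Nash equilibria: (Hold, Push); (Push, Walk); (Walk, Hold)

For each player, find the best response to each opponent profile; mutual best responses are the pure NE.
Side A against Hold: payoffs 3, 8, 11, 9 → best response Walk.
Side A against Push: payoffs 10, 6, 3, 5 → best response Hold.
Side A against Walk: payoffs 11, 12, 8, 9 → best response Push.
Side A against Bluff: payoffs 10, 12, 1, 9 → best response Push.
Side B against Hold: payoffs 4, 10, 7, 5 → best response Push.
Side B against Push: payoffs 9, 1, 11, 6 → best response Walk.
Side B against Walk: payoffs 11, 5, 7, 8 → best response Hold.
Side B against Bluff: payoffs 11, 3, 9, 0 → best response Hold.
Mutual best responses: (Hold, Push); (Push, Walk); (Walk, Hold).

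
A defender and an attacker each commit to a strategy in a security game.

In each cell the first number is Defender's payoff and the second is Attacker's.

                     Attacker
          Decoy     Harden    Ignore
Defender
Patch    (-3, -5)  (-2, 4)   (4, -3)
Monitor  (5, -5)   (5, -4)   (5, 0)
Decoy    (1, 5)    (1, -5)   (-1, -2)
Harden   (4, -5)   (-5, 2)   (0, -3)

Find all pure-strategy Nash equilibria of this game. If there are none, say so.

(Patch, Decoy): Defender can switch to Monitor (-3 → 5). Not NE.
(Patch, Harden): Defender can switch to Monitor (-2 → 5). Not NE.
(Patch, Ignore): Defender can switch to Monitor (4 → 5). Not NE.
(Monitor, Decoy): Attacker can switch to Harden (-5 → -4). Not NE.
(Monitor, Harden): Attacker can switch to Ignore (-4 → 0). Not NE.
(Monitor, Ignore): Defender gets 5, best alternative 4; Attacker gets 0, best alternative -4. No profitable deviation — NE.
(Decoy, Decoy): Defender can switch to Monitor (1 → 5). Not NE.
(Decoy, Harden): Defender can switch to Monitor (1 → 5). Not NE.
(Decoy, Ignore): Defender can switch to Patch (-1 → 4). Not NE.
(The remaining 3 profiles each have a profitable deviation by the same check.)

The unique pure-strategy Nash equilibrium is (Monitor, Ignore).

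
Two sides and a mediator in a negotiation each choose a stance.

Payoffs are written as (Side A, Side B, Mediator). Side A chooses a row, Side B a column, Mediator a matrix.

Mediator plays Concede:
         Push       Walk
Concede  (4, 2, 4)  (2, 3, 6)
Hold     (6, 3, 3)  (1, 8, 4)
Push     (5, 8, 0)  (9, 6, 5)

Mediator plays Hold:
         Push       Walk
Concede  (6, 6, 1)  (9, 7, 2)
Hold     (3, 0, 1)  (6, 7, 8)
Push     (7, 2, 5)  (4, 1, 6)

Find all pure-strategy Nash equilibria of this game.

(Push, Push, Hold)

For each strategy profile, look for a profitable unilateral deviation.
(Concede, Push, Concede): Side A can switch to Hold (4 → 6). Not NE.
(Concede, Push, Hold): Side A can switch to Push (6 → 7). Not NE.
(Concede, Walk, Concede): Side A can switch to Push (2 → 9). Not NE.
(Concede, Walk, Hold): Mediator can switch to Concede (2 → 6). Not NE.
(Hold, Push, Concede): Side B can switch to Walk (3 → 8). Not NE.
(Hold, Push, Hold): Side A can switch to Concede (3 → 6). Not NE.
(Hold, Walk, Concede): Side A can switch to Concede (1 → 2). Not NE.
(Hold, Walk, Hold): Side A can switch to Concede (6 → 9). Not NE.
(Push, Push, Concede): Side A can switch to Hold (5 → 6). Not NE.
(Push, Push, Hold): Side A gets 7, best alternative 6; Side B gets 2, best alternative 1; Mediator gets 5, best alternative 0. No profitable deviation — NE.
(Push, Walk, Concede): Side B can switch to Push (6 → 8). Not NE.
(Push, Walk, Hold): Side A can switch to Concede (4 → 9). Not NE.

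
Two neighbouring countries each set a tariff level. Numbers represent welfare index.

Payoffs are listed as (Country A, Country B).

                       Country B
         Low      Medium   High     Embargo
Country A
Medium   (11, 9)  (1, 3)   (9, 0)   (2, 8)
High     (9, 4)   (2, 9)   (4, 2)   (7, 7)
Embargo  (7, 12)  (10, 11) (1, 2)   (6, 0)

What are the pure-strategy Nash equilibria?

The unique pure-strategy Nash equilibrium is (Medium, Low).

For each player, find the best response to each opponent profile; mutual best responses are the pure NE.
Country A against Low: payoffs 11, 9, 7 → best response Medium.
Country A against Medium: payoffs 1, 2, 10 → best response Embargo.
Country A against High: payoffs 9, 4, 1 → best response Medium.
Country A against Embargo: payoffs 2, 7, 6 → best response High.
Country B against Medium: payoffs 9, 3, 0, 8 → best response Low.
Country B against High: payoffs 4, 9, 2, 7 → best response Medium.
Country B against Embargo: payoffs 12, 11, 2, 0 → best response Low.
Mutual best responses: (Medium, Low).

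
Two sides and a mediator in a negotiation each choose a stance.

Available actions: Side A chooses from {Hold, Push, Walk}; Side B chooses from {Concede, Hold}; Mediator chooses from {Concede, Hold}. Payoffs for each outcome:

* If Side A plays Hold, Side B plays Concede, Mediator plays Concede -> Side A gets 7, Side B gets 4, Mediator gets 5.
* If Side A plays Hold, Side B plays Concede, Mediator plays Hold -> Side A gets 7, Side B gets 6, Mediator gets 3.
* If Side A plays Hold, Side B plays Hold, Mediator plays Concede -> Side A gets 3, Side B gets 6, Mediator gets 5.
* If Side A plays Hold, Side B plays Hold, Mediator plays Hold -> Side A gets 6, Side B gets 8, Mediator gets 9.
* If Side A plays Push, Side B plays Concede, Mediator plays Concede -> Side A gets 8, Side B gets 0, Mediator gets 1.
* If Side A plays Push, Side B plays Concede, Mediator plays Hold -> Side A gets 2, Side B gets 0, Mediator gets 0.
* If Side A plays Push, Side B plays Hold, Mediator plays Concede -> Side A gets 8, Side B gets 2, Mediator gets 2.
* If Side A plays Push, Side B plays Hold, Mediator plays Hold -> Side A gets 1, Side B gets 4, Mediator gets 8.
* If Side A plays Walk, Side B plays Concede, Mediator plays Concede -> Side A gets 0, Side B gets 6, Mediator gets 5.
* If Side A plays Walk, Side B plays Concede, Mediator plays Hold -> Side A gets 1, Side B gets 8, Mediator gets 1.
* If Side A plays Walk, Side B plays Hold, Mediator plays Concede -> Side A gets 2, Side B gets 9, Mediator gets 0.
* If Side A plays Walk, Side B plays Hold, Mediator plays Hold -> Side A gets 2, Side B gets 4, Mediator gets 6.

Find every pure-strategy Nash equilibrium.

For each player, find the best response to each opponent profile; mutual best responses are the pure NE.
Side A against (Concede, Concede): payoffs 7, 8, 0 → best response Push.
Side A against (Concede, Hold): payoffs 7, 2, 1 → best response Hold.
Side A against (Hold, Concede): payoffs 3, 8, 2 → best response Push.
Side A against (Hold, Hold): payoffs 6, 1, 2 → best response Hold.
Side B against (Hold, Concede): payoffs 4, 6 → best response Hold.
Side B against (Hold, Hold): payoffs 6, 8 → best response Hold.
Side B against (Push, Concede): payoffs 0, 2 → best response Hold.
Side B against (Push, Hold): payoffs 0, 4 → best response Hold.
Side B against (Walk, Concede): payoffs 6, 9 → best response Hold.
Side B against (Walk, Hold): payoffs 8, 4 → best response Concede.
Mediator against (Hold, Concede): payoffs 5, 3 → best response Concede.
Mediator against (Hold, Hold): payoffs 5, 9 → best response Hold.
Mediator against (Push, Concede): payoffs 1, 0 → best response Concede.
Mediator against (Push, Hold): payoffs 2, 8 → best response Hold.
Mediator against (Walk, Concede): payoffs 5, 1 → best response Concede.
Mediator against (Walk, Hold): payoffs 0, 6 → best response Hold.
Mutual best responses: (Hold, Hold, Hold).

The unique pure-strategy Nash equilibrium is (Hold, Hold, Hold).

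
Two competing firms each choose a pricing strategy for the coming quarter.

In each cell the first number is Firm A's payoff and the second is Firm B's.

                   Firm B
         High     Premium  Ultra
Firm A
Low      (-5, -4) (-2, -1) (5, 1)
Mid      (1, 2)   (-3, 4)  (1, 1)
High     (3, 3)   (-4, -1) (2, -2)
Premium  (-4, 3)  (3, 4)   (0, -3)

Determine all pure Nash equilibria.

(Low, Ultra); (High, High); (Premium, Premium)

Firm A against High: payoffs -5, 1, 3, -4 → best response High.
Firm A against Premium: payoffs -2, -3, -4, 3 → best response Premium.
Firm A against Ultra: payoffs 5, 1, 2, 0 → best response Low.
Firm B against Low: payoffs -4, -1, 1 → best response Ultra.
Firm B against Mid: payoffs 2, 4, 1 → best response Premium.
Firm B against High: payoffs 3, -1, -2 → best response High.
Firm B against Premium: payoffs 3, 4, -3 → best response Premium.
Mutual best responses: (Low, Ultra); (High, High); (Premium, Premium).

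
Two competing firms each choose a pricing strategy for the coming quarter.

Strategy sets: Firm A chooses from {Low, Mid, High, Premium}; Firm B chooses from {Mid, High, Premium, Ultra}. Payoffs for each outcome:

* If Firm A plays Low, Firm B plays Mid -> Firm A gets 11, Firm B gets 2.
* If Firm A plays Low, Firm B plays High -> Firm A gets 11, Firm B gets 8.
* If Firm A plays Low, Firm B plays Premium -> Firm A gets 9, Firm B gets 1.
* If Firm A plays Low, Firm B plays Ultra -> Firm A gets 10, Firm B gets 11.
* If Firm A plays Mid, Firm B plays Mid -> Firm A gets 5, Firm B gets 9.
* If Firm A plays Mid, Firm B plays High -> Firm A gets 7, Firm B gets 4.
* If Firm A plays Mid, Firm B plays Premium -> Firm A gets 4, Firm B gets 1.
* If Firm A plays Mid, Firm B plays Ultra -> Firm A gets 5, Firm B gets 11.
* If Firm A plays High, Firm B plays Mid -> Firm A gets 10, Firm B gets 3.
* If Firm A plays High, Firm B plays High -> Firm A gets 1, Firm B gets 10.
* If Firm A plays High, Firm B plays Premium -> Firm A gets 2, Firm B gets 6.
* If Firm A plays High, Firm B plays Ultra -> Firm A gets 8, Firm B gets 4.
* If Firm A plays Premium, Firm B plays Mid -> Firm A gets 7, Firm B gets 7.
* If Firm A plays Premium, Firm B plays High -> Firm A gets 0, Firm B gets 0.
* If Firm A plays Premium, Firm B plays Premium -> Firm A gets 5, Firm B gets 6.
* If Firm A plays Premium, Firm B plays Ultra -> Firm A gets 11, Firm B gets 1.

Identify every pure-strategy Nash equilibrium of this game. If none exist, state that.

Mark each player's best response to every combination of opponents' strategies; a profile where every player is best-responding is a pure Nash equilibrium.
Firm A against Mid: payoffs 11, 5, 10, 7 → best response Low.
Firm A against High: payoffs 11, 7, 1, 0 → best response Low.
Firm A against Premium: payoffs 9, 4, 2, 5 → best response Low.
Firm A against Ultra: payoffs 10, 5, 8, 11 → best response Premium.
Firm B against Low: payoffs 2, 8, 1, 11 → best response Ultra.
Firm B against Mid: payoffs 9, 4, 1, 11 → best response Ultra.
Firm B against High: payoffs 3, 10, 6, 4 → best response High.
Firm B against Premium: payoffs 7, 0, 6, 1 → best response Mid.
No profile is a mutual best response for all players.

No pure-strategy Nash equilibrium.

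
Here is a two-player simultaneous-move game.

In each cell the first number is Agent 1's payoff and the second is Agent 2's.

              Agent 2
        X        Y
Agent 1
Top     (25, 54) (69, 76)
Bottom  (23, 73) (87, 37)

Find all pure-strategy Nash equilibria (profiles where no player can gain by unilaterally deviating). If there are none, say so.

(Top, X): Agent 2 can switch to Y (54 → 76). Not NE.
(Top, Y): Agent 1 can switch to Bottom (69 → 87). Not NE.
(Bottom, X): Agent 1 can switch to Top (23 → 25). Not NE.
(Bottom, Y): Agent 2 can switch to X (37 → 73). Not NE.

none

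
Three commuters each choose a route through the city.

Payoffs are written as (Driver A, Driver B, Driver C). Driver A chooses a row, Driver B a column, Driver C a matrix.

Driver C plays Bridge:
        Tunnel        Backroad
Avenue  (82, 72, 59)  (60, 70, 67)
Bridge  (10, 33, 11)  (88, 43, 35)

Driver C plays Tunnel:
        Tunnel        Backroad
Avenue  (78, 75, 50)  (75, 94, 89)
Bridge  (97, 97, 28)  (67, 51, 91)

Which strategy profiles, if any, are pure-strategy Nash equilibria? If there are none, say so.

Pure-strategy Nash equilibria: (Avenue, Tunnel, Bridge), (Avenue, Backroad, Tunnel), (Bridge, Tunnel, Tunnel)

(Avenue, Tunnel, Bridge): Driver A gets 82, best alternative 10; Driver B gets 72, best alternative 70; Driver C gets 59, best alternative 50. No profitable deviation — NE.
(Avenue, Tunnel, Tunnel): Driver A can switch to Bridge (78 → 97). Not NE.
(Avenue, Backroad, Bridge): Driver A can switch to Bridge (60 → 88). Not NE.
(Avenue, Backroad, Tunnel): Driver A gets 75, best alternative 67; Driver B gets 94, best alternative 75; Driver C gets 89, best alternative 67. No profitable deviation — NE.
(Bridge, Tunnel, Bridge): Driver A can switch to Avenue (10 → 82). Not NE.
(Bridge, Tunnel, Tunnel): Driver A gets 97, best alternative 78; Driver B gets 97, best alternative 51; Driver C gets 28, best alternative 11. No profitable deviation — NE.
(Bridge, Backroad, Bridge): Driver C can switch to Tunnel (35 → 91). Not NE.
(Bridge, Backroad, Tunnel): Driver A can switch to Avenue (67 → 75). Not NE.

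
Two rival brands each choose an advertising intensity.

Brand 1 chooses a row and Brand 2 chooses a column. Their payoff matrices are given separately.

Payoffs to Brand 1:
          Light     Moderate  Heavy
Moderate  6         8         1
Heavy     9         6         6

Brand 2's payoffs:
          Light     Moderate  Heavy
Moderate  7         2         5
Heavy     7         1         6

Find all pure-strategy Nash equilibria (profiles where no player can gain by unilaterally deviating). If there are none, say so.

The unique pure-strategy Nash equilibrium is (Heavy, Light).

(Moderate, Light): Brand 1 can switch to Heavy (6 → 9). Not NE.
(Moderate, Moderate): Brand 2 can switch to Light (2 → 7). Not NE.
(Moderate, Heavy): Brand 1 can switch to Heavy (1 → 6). Not NE.
(Heavy, Light): Brand 1 gets 9, best alternative 6; Brand 2 gets 7, best alternative 6. No profitable deviation — NE.
(Heavy, Moderate): Brand 1 can switch to Moderate (6 → 8). Not NE.
(Heavy, Heavy): Brand 2 can switch to Light (6 → 7). Not NE.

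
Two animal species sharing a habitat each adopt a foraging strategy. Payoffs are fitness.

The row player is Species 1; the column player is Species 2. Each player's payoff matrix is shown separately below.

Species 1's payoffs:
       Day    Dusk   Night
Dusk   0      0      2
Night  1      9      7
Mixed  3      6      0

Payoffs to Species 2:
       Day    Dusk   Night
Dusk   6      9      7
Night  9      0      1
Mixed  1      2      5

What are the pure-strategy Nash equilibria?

This game has no pure Nash equilibrium.

(Dusk, Day): Species 1 can switch to Night (0 → 1). Not NE.
(Dusk, Dusk): Species 1 can switch to Night (0 → 9). Not NE.
(Dusk, Night): Species 1 can switch to Night (2 → 7). Not NE.
(Night, Day): Species 1 can switch to Mixed (1 → 3). Not NE.
(Night, Dusk): Species 2 can switch to Day (0 → 9). Not NE.
(Night, Night): Species 2 can switch to Day (1 → 9). Not NE.
(The remaining 3 profiles each have a profitable deviation by the same check.)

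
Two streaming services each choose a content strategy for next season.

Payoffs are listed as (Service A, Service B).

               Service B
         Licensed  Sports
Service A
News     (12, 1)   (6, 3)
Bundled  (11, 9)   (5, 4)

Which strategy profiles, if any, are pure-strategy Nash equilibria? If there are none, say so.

The unique pure-strategy Nash equilibrium is (News, Sports).

Mark each player's best response to every combination of opponents' strategies; a profile where every player is best-responding is a pure Nash equilibrium.
Service A against Licensed: payoffs 12, 11 → best response News.
Service A against Sports: payoffs 6, 5 → best response News.
Service B against News: payoffs 1, 3 → best response Sports.
Service B against Bundled: payoffs 9, 4 → best response Licensed.
Mutual best responses: (News, Sports).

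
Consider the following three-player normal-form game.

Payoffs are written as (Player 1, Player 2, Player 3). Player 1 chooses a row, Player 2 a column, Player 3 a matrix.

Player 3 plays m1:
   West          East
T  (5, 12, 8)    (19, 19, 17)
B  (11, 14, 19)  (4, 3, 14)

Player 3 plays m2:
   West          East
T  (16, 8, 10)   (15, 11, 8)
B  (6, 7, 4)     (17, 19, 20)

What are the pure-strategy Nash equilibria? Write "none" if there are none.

(T, West, m1): Player 1 can switch to B (5 → 11). Not NE.
(T, West, m2): Player 2 can switch to East (8 → 11). Not NE.
(T, East, m1): Player 1 gets 19, best alternative 4; Player 2 gets 19, best alternative 12; Player 3 gets 17, best alternative 8. No profitable deviation — NE.
(T, East, m2): Player 1 can switch to B (15 → 17). Not NE.
(B, West, m1): Player 1 gets 11, best alternative 5; Player 2 gets 14, best alternative 3; Player 3 gets 19, best alternative 4. No profitable deviation — NE.
(B, West, m2): Player 1 can switch to T (6 → 16). Not NE.
(B, East, m1): Player 1 can switch to T (4 → 19). Not NE.
(B, East, m2): Player 1 gets 17, best alternative 15; Player 2 gets 19, best alternative 7; Player 3 gets 20, best alternative 14. No profitable deviation — NE.

The pure Nash equilibria are (T, East, m1), (B, West, m1), (B, East, m2).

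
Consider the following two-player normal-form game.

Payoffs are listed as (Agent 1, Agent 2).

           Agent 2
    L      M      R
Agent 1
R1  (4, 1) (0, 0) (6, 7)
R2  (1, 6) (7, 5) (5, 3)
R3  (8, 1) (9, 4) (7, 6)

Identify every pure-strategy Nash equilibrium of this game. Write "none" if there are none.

Pure NE: (R3, R)

Mark each player's best response to every combination of opponents' strategies; a profile where every player is best-responding is a pure Nash equilibrium.
Agent 1 against L: payoffs 4, 1, 8 → best response R3.
Agent 1 against M: payoffs 0, 7, 9 → best response R3.
Agent 1 against R: payoffs 6, 5, 7 → best response R3.
Agent 2 against R1: payoffs 1, 0, 7 → best response R.
Agent 2 against R2: payoffs 6, 5, 3 → best response L.
Agent 2 against R3: payoffs 1, 4, 6 → best response R.
Mutual best responses: (R3, R).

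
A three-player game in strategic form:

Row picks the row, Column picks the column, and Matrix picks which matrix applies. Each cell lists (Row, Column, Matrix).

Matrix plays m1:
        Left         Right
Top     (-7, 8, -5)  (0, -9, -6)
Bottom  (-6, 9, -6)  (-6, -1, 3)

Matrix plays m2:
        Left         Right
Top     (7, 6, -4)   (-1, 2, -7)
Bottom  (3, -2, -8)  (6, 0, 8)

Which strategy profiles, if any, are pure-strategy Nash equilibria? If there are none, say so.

(Top, Left, m2), (Bottom, Left, m1), (Bottom, Right, m2)

Row against (Left, m1): payoffs -7, -6 → best response Bottom.
Row against (Left, m2): payoffs 7, 3 → best response Top.
Row against (Right, m1): payoffs 0, -6 → best response Top.
Row against (Right, m2): payoffs -1, 6 → best response Bottom.
Column against (Top, m1): payoffs 8, -9 → best response Left.
Column against (Top, m2): payoffs 6, 2 → best response Left.
Column against (Bottom, m1): payoffs 9, -1 → best response Left.
Column against (Bottom, m2): payoffs -2, 0 → best response Right.
Matrix against (Top, Left): payoffs -5, -4 → best response m2.
Matrix against (Top, Right): payoffs -6, -7 → best response m1.
Matrix against (Bottom, Left): payoffs -6, -8 → best response m1.
Matrix against (Bottom, Right): payoffs 3, 8 → best response m2.
Mutual best responses: (Top, Left, m2); (Bottom, Left, m1); (Bottom, Right, m2).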